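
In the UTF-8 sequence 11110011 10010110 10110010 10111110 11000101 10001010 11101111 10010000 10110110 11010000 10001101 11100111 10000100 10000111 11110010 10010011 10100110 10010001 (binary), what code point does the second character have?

U+014A

Offset 0: leading byte 0xF3 = 11110011 → 4-byte char #1 = F3 96 B2 BE.
Offset 4: leading byte 0xC5 = 11000101 → 2-byte char #2 = C5 8A.
Leading byte 0xC5 = 11000101 matches 110xxxxx → 2-byte sequence.
Byte 1: 0xC5 = 11000101, payload 00101 (5 bits).
Byte 2: 0x8A = 10001010 (10xxxxxx ✓), payload 001010.
Concatenate: 00101001010 = 0x14A (11 bits → U+014A).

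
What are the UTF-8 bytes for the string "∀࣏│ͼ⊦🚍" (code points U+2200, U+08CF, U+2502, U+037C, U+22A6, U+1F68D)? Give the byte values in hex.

E2 88 80 E0 A3 8F E2 94 82 CD BC E2 8A A6 F0 9F 9A 8D

U+2200: 3-byte form → E2 88 80.
U+08CF: 3-byte form → E0 A3 8F.
U+2502: 3-byte form → E2 94 82.
U+037C: 2-byte form → CD BC.
U+22A6: 3-byte form → E2 8A A6.
U+1F68D: 4-byte form → F0 9F 9A 8D.
Concatenated (18 bytes): E2 88 80 E0 A3 8F E2 94 82 CD BC E2 8A A6 F0 9F 9A 8D.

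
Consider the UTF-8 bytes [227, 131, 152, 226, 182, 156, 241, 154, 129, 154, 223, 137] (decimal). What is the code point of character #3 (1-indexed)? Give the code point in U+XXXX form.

Offset 0: leading byte 0xE3 = 11100011 → 3-byte char #1 = E3 83 98.
Offset 3: leading byte 0xE2 = 11100010 → 3-byte char #2 = E2 B6 9C.
Offset 6: leading byte 0xF1 = 11110001 → 4-byte char #3 = F1 9A 81 9A.
Leading byte 0xF1 = 11110001 matches 11110xxx → 4-byte sequence.
Byte 1: 0xF1 = 11110001, payload 001 (3 bits).
Byte 2: 0x9A = 10011010 (10xxxxxx ✓), payload 011010.
Byte 3: 0x81 = 10000001 (10xxxxxx ✓), payload 000001.
Byte 4: 0x9A = 10011010 (10xxxxxx ✓), payload 011010.
Concatenate: 001011010000001011010 = 0x5A05A (21 bits → U+5A05A).

U+5A05A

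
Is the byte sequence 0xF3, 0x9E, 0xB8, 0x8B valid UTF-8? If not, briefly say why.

valid

Leading byte 0xF3 = 11110011 → 4-byte form.
Continuation bytes 0x9E=10011110, 0xB8=10111000, 0x8B=10001011 all match 10xxxxxx.
Decoded value 0xDEE0B is ≥ 0x10000 (shortest form) and not a surrogate.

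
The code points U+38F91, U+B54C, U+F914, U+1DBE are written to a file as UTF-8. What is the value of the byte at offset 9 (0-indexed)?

U+38F91 → 4-byte form F0 B8 BE 91 at offsets 0–3.
U+B54C → 3-byte form EB 95 8C at offsets 4–6.
U+F914 → 3-byte form EF A4 94 at offsets 7–9.
Offset 9 falls in char 3's range; it's byte 3 of EF A4 94 = 0x94.

0x94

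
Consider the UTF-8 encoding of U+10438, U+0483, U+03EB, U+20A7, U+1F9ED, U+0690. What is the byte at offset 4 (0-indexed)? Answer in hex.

U+10438 → 4-byte form F0 90 90 B8 at offsets 0–3.
U+0483 → 2-byte form D2 83 at offsets 4–5.
Offset 4 falls in char 2's range; it's byte 1 of D2 83 = 0xD2.

0xD2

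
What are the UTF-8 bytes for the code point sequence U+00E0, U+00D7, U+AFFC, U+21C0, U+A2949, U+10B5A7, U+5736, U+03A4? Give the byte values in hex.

C3 A0 C3 97 EA BF BC E2 87 80 F2 A2 A5 89 F4 8B 96 A7 E5 9C B6 CE A4

U+00E0: 2-byte form → C3 A0.
U+00D7: 2-byte form → C3 97.
U+AFFC: 3-byte form → EA BF BC.
U+21C0: 3-byte form → E2 87 80.
U+A2949: 4-byte form → F2 A2 A5 89.
U+10B5A7: 4-byte form → F4 8B 96 A7.
U+5736: 3-byte form → E5 9C B6.
U+03A4: 2-byte form → CE A4.
Concatenated (23 bytes): C3 A0 C3 97 EA BF BC E2 87 80 F2 A2 A5 89 F4 8B 96 A7 E5 9C B6 CE A4.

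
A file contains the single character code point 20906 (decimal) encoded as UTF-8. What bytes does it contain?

U+51AA = 0x51AA = 20906 decimal. In range U+0800–U+FFFF → 3-byte form: 1110xxxx 10xxxxxx 10xxxxxx.
Binary (16 bits): 0101000110101010.
Split 4+6+6: 0101 | 000110 | 101010.
Byte 1: 11100101 = 0xE5.
Byte 2: 10000110 = 0x86.
Byte 3: 10101010 = 0xAA.

E5 86 AA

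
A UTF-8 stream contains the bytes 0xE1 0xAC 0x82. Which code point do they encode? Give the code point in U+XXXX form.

Leading byte 0xE1 = 11100001 matches 1110xxxx → 3-byte sequence.
Byte 1: 0xE1 = 11100001, payload 0001 (4 bits).
Byte 2: 0xAC = 10101100 (10xxxxxx ✓), payload 101100.
Byte 3: 0x82 = 10000010 (10xxxxxx ✓), payload 000010.
Concatenate: 0001101100000010 = 0x1B02 (16 bits → U+1B02).

U+1B02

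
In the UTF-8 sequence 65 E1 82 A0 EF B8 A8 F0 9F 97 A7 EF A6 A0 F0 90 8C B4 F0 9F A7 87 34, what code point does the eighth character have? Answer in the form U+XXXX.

U+0034

Offset 0: leading byte 0x65 = 01100101 → 1-byte char #1 = 65.
Offset 1: leading byte 0xE1 = 11100001 → 3-byte char #2 = E1 82 A0.
Offset 4: leading byte 0xEF = 11101111 → 3-byte char #3 = EF B8 A8.
Offset 7: leading byte 0xF0 = 11110000 → 4-byte char #4 = F0 9F 97 A7.
Offset 11: leading byte 0xEF = 11101111 → 3-byte char #5 = EF A6 A0.
Offset 14: leading byte 0xF0 = 11110000 → 4-byte char #6 = F0 90 8C B4.
Offset 18: leading byte 0xF0 = 11110000 → 4-byte char #7 = F0 9F A7 87.
Offset 22: leading byte 0x34 = 00110100 → 1-byte char #8 = 34.
Leading byte 0x34 = 00110100 matches 0xxxxxxx → 1-byte sequence.
Byte 1: 0x34 = 00110100, payload 0110100 (7 bits).
Concatenate: 0110100 = 0x34 (7 bits → U+0034).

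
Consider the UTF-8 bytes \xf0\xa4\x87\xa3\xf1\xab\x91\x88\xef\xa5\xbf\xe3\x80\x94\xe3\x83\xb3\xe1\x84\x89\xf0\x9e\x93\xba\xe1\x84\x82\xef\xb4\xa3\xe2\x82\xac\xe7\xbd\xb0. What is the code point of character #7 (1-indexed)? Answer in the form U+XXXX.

Offset 0: leading byte 0xF0 = 11110000 → 4-byte char #1 = F0 A4 87 A3.
Offset 4: leading byte 0xF1 = 11110001 → 4-byte char #2 = F1 AB 91 88.
Offset 8: leading byte 0xEF = 11101111 → 3-byte char #3 = EF A5 BF.
Offset 11: leading byte 0xE3 = 11100011 → 3-byte char #4 = E3 80 94.
Offset 14: leading byte 0xE3 = 11100011 → 3-byte char #5 = E3 83 B3.
Offset 17: leading byte 0xE1 = 11100001 → 3-byte char #6 = E1 84 89.
Offset 20: leading byte 0xF0 = 11110000 → 4-byte char #7 = F0 9E 93 BA.
Leading byte 0xF0 = 11110000 matches 11110xxx → 4-byte sequence.
Byte 1: 0xF0 = 11110000, payload 000 (3 bits).
Byte 2: 0x9E = 10011110 (10xxxxxx ✓), payload 011110.
Byte 3: 0x93 = 10010011 (10xxxxxx ✓), payload 010011.
Byte 4: 0xBA = 10111010 (10xxxxxx ✓), payload 111010.
Concatenate: 000011110010011111010 = 0x1E4FA (21 bits → U+1E4FA).

U+1E4FA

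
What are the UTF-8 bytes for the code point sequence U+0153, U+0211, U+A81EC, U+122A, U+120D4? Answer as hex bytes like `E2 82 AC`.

U+0153: 2-byte form → C5 93.
U+0211: 2-byte form → C8 91.
U+A81EC: 4-byte form → F2 A8 87 AC.
U+122A: 3-byte form → E1 88 AA.
U+120D4: 4-byte form → F0 92 83 94.
Concatenated (15 bytes): C5 93 C8 91 F2 A8 87 AC E1 88 AA F0 92 83 94.

C5 93 C8 91 F2 A8 87 AC E1 88 AA F0 92 83 94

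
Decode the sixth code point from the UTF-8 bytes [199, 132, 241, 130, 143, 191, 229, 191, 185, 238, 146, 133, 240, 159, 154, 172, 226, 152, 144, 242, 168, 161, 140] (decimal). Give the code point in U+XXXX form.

Offset 0: leading byte 0xC7 = 11000111 → 2-byte char #1 = C7 84.
Offset 2: leading byte 0xF1 = 11110001 → 4-byte char #2 = F1 82 8F BF.
Offset 6: leading byte 0xE5 = 11100101 → 3-byte char #3 = E5 BF B9.
Offset 9: leading byte 0xEE = 11101110 → 3-byte char #4 = EE 92 85.
Offset 12: leading byte 0xF0 = 11110000 → 4-byte char #5 = F0 9F 9A AC.
Offset 16: leading byte 0xE2 = 11100010 → 3-byte char #6 = E2 98 90.
Leading byte 0xE2 = 11100010 matches 1110xxxx → 3-byte sequence.
Byte 1: 0xE2 = 11100010, payload 0010 (4 bits).
Byte 2: 0x98 = 10011000 (10xxxxxx ✓), payload 011000.
Byte 3: 0x90 = 10010000 (10xxxxxx ✓), payload 010000.
Concatenate: 0010011000010000 = 0x2610 (16 bits → U+2610).

U+2610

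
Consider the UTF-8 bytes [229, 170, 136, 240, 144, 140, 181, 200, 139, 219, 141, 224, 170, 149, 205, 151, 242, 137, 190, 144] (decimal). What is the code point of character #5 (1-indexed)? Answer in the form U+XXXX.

U+0A95

Offset 0: leading byte 0xE5 = 11100101 → 3-byte char #1 = E5 AA 88.
Offset 3: leading byte 0xF0 = 11110000 → 4-byte char #2 = F0 90 8C B5.
Offset 7: leading byte 0xC8 = 11001000 → 2-byte char #3 = C8 8B.
Offset 9: leading byte 0xDB = 11011011 → 2-byte char #4 = DB 8D.
Offset 11: leading byte 0xE0 = 11100000 → 3-byte char #5 = E0 AA 95.
Leading byte 0xE0 = 11100000 matches 1110xxxx → 3-byte sequence.
Byte 1: 0xE0 = 11100000, payload 0000 (4 bits).
Byte 2: 0xAA = 10101010 (10xxxxxx ✓), payload 101010.
Byte 3: 0x95 = 10010101 (10xxxxxx ✓), payload 010101.
Concatenate: 0000101010010101 = 0xA95 (16 bits → U+0A95).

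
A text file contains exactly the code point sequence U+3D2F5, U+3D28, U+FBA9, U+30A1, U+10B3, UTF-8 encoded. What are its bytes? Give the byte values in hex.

U+3D2F5: 4-byte form → F0 BD 8B B5.
U+3D28: 3-byte form → E3 B4 A8.
U+FBA9: 3-byte form → EF AE A9.
U+30A1: 3-byte form → E3 82 A1.
U+10B3: 3-byte form → E1 82 B3.
Concatenated (16 bytes): F0 BD 8B B5 E3 B4 A8 EF AE A9 E3 82 A1 E1 82 B3.

F0 BD 8B B5 E3 B4 A8 EF AE A9 E3 82 A1 E1 82 B3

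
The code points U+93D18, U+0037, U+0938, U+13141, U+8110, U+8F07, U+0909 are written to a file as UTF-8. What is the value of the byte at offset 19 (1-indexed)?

0xE0

1-indexed offset 19 is 0-indexed offset 18.
U+93D18 → 4-byte form F2 93 B4 98 at offsets 0–3.
U+0037 → 1-byte form 37 at offsets 4–4.
U+0938 → 3-byte form E0 A4 B8 at offsets 5–7.
U+13141 → 4-byte form F0 93 85 81 at offsets 8–11.
U+8110 → 3-byte form E8 84 90 at offsets 12–14.
U+8F07 → 3-byte form E8 BC 87 at offsets 15–17.
U+0909 → 3-byte form E0 A4 89 at offsets 18–20.
Offset 18 falls in char 7's range; it's byte 1 of E0 A4 89 = 0xE0.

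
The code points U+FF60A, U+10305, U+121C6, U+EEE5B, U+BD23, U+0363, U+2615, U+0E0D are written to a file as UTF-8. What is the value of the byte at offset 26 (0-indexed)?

0x8D

U+FF60A → 4-byte form F3 BF 98 8A at offsets 0–3.
U+10305 → 4-byte form F0 90 8C 85 at offsets 4–7.
U+121C6 → 4-byte form F0 92 87 86 at offsets 8–11.
U+EEE5B → 4-byte form F3 AE B9 9B at offsets 12–15.
U+BD23 → 3-byte form EB B4 A3 at offsets 16–18.
U+0363 → 2-byte form CD A3 at offsets 19–20.
U+2615 → 3-byte form E2 98 95 at offsets 21–23.
U+0E0D → 3-byte form E0 B8 8D at offsets 24–26.
Offset 26 falls in char 8's range; it's byte 3 of E0 B8 8D = 0x8D.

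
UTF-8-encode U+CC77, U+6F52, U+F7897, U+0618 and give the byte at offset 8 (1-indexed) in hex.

1-indexed offset 8 is 0-indexed offset 7.
U+CC77 → 3-byte form EC B1 B7 at offsets 0–2.
U+6F52 → 3-byte form E6 BD 92 at offsets 3–5.
U+F7897 → 4-byte form F3 B7 A2 97 at offsets 6–9.
Offset 7 falls in char 3's range; it's byte 2 of F3 B7 A2 97 = 0xB7.

0xB7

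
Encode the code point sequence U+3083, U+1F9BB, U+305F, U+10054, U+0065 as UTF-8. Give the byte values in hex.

E3 82 83 F0 9F A6 BB E3 81 9F F0 90 81 94 65

U+3083: 3-byte form → E3 82 83.
U+1F9BB: 4-byte form → F0 9F A6 BB.
U+305F: 3-byte form → E3 81 9F.
U+10054: 4-byte form → F0 90 81 94.
U+0065: 1-byte form → 65.
Concatenated (15 bytes): E3 82 83 F0 9F A6 BB E3 81 9F F0 90 81 94 65.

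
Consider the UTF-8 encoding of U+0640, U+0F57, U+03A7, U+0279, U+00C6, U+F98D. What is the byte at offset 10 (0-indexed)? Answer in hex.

U+0640 → 2-byte form D9 80 at offsets 0–1.
U+0F57 → 3-byte form E0 BD 97 at offsets 2–4.
U+03A7 → 2-byte form CE A7 at offsets 5–6.
U+0279 → 2-byte form C9 B9 at offsets 7–8.
U+00C6 → 2-byte form C3 86 at offsets 9–10.
Offset 10 falls in char 5's range; it's byte 2 of C3 86 = 0x86.

0x86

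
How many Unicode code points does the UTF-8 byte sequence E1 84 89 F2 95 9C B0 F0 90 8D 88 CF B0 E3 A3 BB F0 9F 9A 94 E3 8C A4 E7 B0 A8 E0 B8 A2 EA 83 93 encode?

Byte at offset 0: 0xE1 = 11100001 → 3-byte char (#1). Advance 3.
Byte at offset 3: 0xF2 = 11110010 → 4-byte char (#2). Advance 4.
Byte at offset 7: 0xF0 = 11110000 → 4-byte char (#3). Advance 4.
Byte at offset 11: 0xCF = 11001111 → 2-byte char (#4). Advance 2.
Byte at offset 13: 0xE3 = 11100011 → 3-byte char (#5). Advance 3.
Byte at offset 16: 0xF0 = 11110000 → 4-byte char (#6). Advance 4.
Byte at offset 20: 0xE3 = 11100011 → 3-byte char (#7). Advance 3.
Byte at offset 23: 0xE7 = 11100111 → 3-byte char (#8). Advance 3.
Byte at offset 26: 0xE0 = 11100000 → 3-byte char (#9). Advance 3.
Byte at offset 29: 0xEA = 11101010 → 3-byte char (#10). Advance 3.
Reached end at offset 32 after 10 code points.

10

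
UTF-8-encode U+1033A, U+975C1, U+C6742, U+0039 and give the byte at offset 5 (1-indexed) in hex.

0xF2

1-indexed offset 5 is 0-indexed offset 4.
U+1033A → 4-byte form F0 90 8C BA at offsets 0–3.
U+975C1 → 4-byte form F2 97 97 81 at offsets 4–7.
Offset 4 falls in char 2's range; it's byte 1 of F2 97 97 81 = 0xF2.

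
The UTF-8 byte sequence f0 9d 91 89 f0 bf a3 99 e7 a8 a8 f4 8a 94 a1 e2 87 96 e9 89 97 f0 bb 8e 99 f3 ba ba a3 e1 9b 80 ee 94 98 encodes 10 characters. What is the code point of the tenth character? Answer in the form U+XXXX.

Offset 0: leading byte 0xF0 = 11110000 → 4-byte char #1 = F0 9D 91 89.
Offset 4: leading byte 0xF0 = 11110000 → 4-byte char #2 = F0 BF A3 99.
Offset 8: leading byte 0xE7 = 11100111 → 3-byte char #3 = E7 A8 A8.
Offset 11: leading byte 0xF4 = 11110100 → 4-byte char #4 = F4 8A 94 A1.
Offset 15: leading byte 0xE2 = 11100010 → 3-byte char #5 = E2 87 96.
Offset 18: leading byte 0xE9 = 11101001 → 3-byte char #6 = E9 89 97.
Offset 21: leading byte 0xF0 = 11110000 → 4-byte char #7 = F0 BB 8E 99.
Offset 25: leading byte 0xF3 = 11110011 → 4-byte char #8 = F3 BA BA A3.
Offset 29: leading byte 0xE1 = 11100001 → 3-byte char #9 = E1 9B 80.
Offset 32: leading byte 0xEE = 11101110 → 3-byte char #10 = EE 94 98.
Leading byte 0xEE = 11101110 matches 1110xxxx → 3-byte sequence.
Byte 1: 0xEE = 11101110, payload 1110 (4 bits).
Byte 2: 0x94 = 10010100 (10xxxxxx ✓), payload 010100.
Byte 3: 0x98 = 10011000 (10xxxxxx ✓), payload 011000.
Concatenate: 1110010100011000 = 0xE518 (16 bits → U+E518).

U+E518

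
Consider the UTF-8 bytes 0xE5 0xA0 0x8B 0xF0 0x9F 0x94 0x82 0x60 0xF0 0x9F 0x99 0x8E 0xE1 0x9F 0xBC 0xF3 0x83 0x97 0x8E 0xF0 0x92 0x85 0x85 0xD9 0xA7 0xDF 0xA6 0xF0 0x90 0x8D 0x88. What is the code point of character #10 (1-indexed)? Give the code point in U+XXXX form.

U+10348

Offset 0: leading byte 0xE5 = 11100101 → 3-byte char #1 = E5 A0 8B.
Offset 3: leading byte 0xF0 = 11110000 → 4-byte char #2 = F0 9F 94 82.
Offset 7: leading byte 0x60 = 01100000 → 1-byte char #3 = 60.
Offset 8: leading byte 0xF0 = 11110000 → 4-byte char #4 = F0 9F 99 8E.
Offset 12: leading byte 0xE1 = 11100001 → 3-byte char #5 = E1 9F BC.
Offset 15: leading byte 0xF3 = 11110011 → 4-byte char #6 = F3 83 97 8E.
Offset 19: leading byte 0xF0 = 11110000 → 4-byte char #7 = F0 92 85 85.
Offset 23: leading byte 0xD9 = 11011001 → 2-byte char #8 = D9 A7.
Offset 25: leading byte 0xDF = 11011111 → 2-byte char #9 = DF A6.
Offset 27: leading byte 0xF0 = 11110000 → 4-byte char #10 = F0 90 8D 88.
Leading byte 0xF0 = 11110000 matches 11110xxx → 4-byte sequence.
Byte 1: 0xF0 = 11110000, payload 000 (3 bits).
Byte 2: 0x90 = 10010000 (10xxxxxx ✓), payload 010000.
Byte 3: 0x8D = 10001101 (10xxxxxx ✓), payload 001101.
Byte 4: 0x88 = 10001000 (10xxxxxx ✓), payload 001000.
Concatenate: 000010000001101001000 = 0x10348 (21 bits → U+10348).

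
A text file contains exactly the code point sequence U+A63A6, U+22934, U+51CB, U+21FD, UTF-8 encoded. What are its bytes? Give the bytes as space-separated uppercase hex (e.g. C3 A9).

F2 A6 8E A6 F0 A2 A4 B4 E5 87 8B E2 87 BD

U+A63A6: 4-byte form → F2 A6 8E A6.
U+22934: 4-byte form → F0 A2 A4 B4.
U+51CB: 3-byte form → E5 87 8B.
U+21FD: 3-byte form → E2 87 BD.
Concatenated (14 bytes): F2 A6 8E A6 F0 A2 A4 B4 E5 87 8B E2 87 BD.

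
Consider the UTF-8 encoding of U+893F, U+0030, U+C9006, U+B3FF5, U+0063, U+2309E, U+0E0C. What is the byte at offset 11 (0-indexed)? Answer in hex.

0xB5

U+893F → 3-byte form E8 A4 BF at offsets 0–2.
U+0030 → 1-byte form 30 at offsets 3–3.
U+C9006 → 4-byte form F3 89 80 86 at offsets 4–7.
U+B3FF5 → 4-byte form F2 B3 BF B5 at offsets 8–11.
Offset 11 falls in char 4's range; it's byte 4 of F2 B3 BF B5 = 0xB5.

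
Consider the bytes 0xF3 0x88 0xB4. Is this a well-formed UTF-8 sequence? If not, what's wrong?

invalid (sequence truncated)

Leading byte 0xF3 = 11110011 → 4-byte form, but only 3 bytes are present.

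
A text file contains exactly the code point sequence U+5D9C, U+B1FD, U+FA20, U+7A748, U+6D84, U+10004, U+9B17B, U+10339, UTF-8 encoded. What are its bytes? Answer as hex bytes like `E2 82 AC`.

E5 B6 9C EB 87 BD EF A8 A0 F1 BA 9D 88 E6 B6 84 F0 90 80 84 F2 9B 85 BB F0 90 8C B9

U+5D9C: 3-byte form → E5 B6 9C.
U+B1FD: 3-byte form → EB 87 BD.
U+FA20: 3-byte form → EF A8 A0.
U+7A748: 4-byte form → F1 BA 9D 88.
U+6D84: 3-byte form → E6 B6 84.
U+10004: 4-byte form → F0 90 80 84.
U+9B17B: 4-byte form → F2 9B 85 BB.
U+10339: 4-byte form → F0 90 8C B9.
Concatenated (28 bytes): E5 B6 9C EB 87 BD EF A8 A0 F1 BA 9D 88 E6 B6 84 F0 90 80 84 F2 9B 85 BB F0 90 8C B9.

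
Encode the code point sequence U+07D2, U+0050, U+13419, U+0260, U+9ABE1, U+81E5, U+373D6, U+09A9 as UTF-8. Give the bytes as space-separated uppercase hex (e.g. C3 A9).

U+07D2: 2-byte form → DF 92.
U+0050: 1-byte form → 50.
U+13419: 4-byte form → F0 93 90 99.
U+0260: 2-byte form → C9 A0.
U+9ABE1: 4-byte form → F2 9A AF A1.
U+81E5: 3-byte form → E8 87 A5.
U+373D6: 4-byte form → F0 B7 8F 96.
U+09A9: 3-byte form → E0 A6 A9.
Concatenated (23 bytes): DF 92 50 F0 93 90 99 C9 A0 F2 9A AF A1 E8 87 A5 F0 B7 8F 96 E0 A6 A9.

DF 92 50 F0 93 90 99 C9 A0 F2 9A AF A1 E8 87 A5 F0 B7 8F 96 E0 A6 A9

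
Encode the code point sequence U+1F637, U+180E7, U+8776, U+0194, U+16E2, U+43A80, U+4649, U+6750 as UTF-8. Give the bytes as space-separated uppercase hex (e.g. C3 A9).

U+1F637: 4-byte form → F0 9F 98 B7.
U+180E7: 4-byte form → F0 98 83 A7.
U+8776: 3-byte form → E8 9D B6.
U+0194: 2-byte form → C6 94.
U+16E2: 3-byte form → E1 9B A2.
U+43A80: 4-byte form → F1 83 AA 80.
U+4649: 3-byte form → E4 99 89.
U+6750: 3-byte form → E6 9D 90.
Concatenated (26 bytes): F0 9F 98 B7 F0 98 83 A7 E8 9D B6 C6 94 E1 9B A2 F1 83 AA 80 E4 99 89 E6 9D 90.

F0 9F 98 B7 F0 98 83 A7 E8 9D B6 C6 94 E1 9B A2 F1 83 AA 80 E4 99 89 E6 9D 90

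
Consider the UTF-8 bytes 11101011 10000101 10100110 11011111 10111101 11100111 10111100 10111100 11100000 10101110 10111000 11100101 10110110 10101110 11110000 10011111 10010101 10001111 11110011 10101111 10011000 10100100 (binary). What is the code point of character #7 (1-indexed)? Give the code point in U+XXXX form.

U+EF624

Offset 0: leading byte 0xEB = 11101011 → 3-byte char #1 = EB 85 A6.
Offset 3: leading byte 0xDF = 11011111 → 2-byte char #2 = DF BD.
Offset 5: leading byte 0xE7 = 11100111 → 3-byte char #3 = E7 BC BC.
Offset 8: leading byte 0xE0 = 11100000 → 3-byte char #4 = E0 AE B8.
Offset 11: leading byte 0xE5 = 11100101 → 3-byte char #5 = E5 B6 AE.
Offset 14: leading byte 0xF0 = 11110000 → 4-byte char #6 = F0 9F 95 8F.
Offset 18: leading byte 0xF3 = 11110011 → 4-byte char #7 = F3 AF 98 A4.
Leading byte 0xF3 = 11110011 matches 11110xxx → 4-byte sequence.
Byte 1: 0xF3 = 11110011, payload 011 (3 bits).
Byte 2: 0xAF = 10101111 (10xxxxxx ✓), payload 101111.
Byte 3: 0x98 = 10011000 (10xxxxxx ✓), payload 011000.
Byte 4: 0xA4 = 10100100 (10xxxxxx ✓), payload 100100.
Concatenate: 011101111011000100100 = 0xEF624 (21 bits → U+EF624).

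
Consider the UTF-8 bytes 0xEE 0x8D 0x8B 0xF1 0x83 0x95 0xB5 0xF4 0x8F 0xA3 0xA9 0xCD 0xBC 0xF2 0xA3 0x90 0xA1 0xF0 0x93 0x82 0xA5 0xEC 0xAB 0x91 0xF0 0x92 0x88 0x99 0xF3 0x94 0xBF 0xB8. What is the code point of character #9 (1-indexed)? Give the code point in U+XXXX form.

Offset 0: leading byte 0xEE = 11101110 → 3-byte char #1 = EE 8D 8B.
Offset 3: leading byte 0xF1 = 11110001 → 4-byte char #2 = F1 83 95 B5.
Offset 7: leading byte 0xF4 = 11110100 → 4-byte char #3 = F4 8F A3 A9.
Offset 11: leading byte 0xCD = 11001101 → 2-byte char #4 = CD BC.
Offset 13: leading byte 0xF2 = 11110010 → 4-byte char #5 = F2 A3 90 A1.
Offset 17: leading byte 0xF0 = 11110000 → 4-byte char #6 = F0 93 82 A5.
Offset 21: leading byte 0xEC = 11101100 → 3-byte char #7 = EC AB 91.
Offset 24: leading byte 0xF0 = 11110000 → 4-byte char #8 = F0 92 88 99.
Offset 28: leading byte 0xF3 = 11110011 → 4-byte char #9 = F3 94 BF B8.
Leading byte 0xF3 = 11110011 matches 11110xxx → 4-byte sequence.
Byte 1: 0xF3 = 11110011, payload 011 (3 bits).
Byte 2: 0x94 = 10010100 (10xxxxxx ✓), payload 010100.
Byte 3: 0xBF = 10111111 (10xxxxxx ✓), payload 111111.
Byte 4: 0xB8 = 10111000 (10xxxxxx ✓), payload 111000.
Concatenate: 011010100111111111000 = 0xD4FF8 (21 bits → U+D4FF8).

U+D4FF8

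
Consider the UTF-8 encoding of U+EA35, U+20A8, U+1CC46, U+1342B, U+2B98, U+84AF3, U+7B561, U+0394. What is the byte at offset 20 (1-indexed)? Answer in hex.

0xAB

1-indexed offset 20 is 0-indexed offset 19.
U+EA35 → 3-byte form EE A8 B5 at offsets 0–2.
U+20A8 → 3-byte form E2 82 A8 at offsets 3–5.
U+1CC46 → 4-byte form F0 9C B1 86 at offsets 6–9.
U+1342B → 4-byte form F0 93 90 AB at offsets 10–13.
U+2B98 → 3-byte form E2 AE 98 at offsets 14–16.
U+84AF3 → 4-byte form F2 84 AB B3 at offsets 17–20.
Offset 19 falls in char 6's range; it's byte 3 of F2 84 AB B3 = 0xAB.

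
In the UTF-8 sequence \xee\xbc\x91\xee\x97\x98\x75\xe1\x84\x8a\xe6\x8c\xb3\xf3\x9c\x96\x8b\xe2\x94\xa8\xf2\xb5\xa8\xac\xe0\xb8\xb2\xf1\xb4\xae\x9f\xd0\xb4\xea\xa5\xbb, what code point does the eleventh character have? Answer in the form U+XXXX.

U+0434

Offset 0: leading byte 0xEE = 11101110 → 3-byte char #1 = EE BC 91.
Offset 3: leading byte 0xEE = 11101110 → 3-byte char #2 = EE 97 98.
Offset 6: leading byte 0x75 = 01110101 → 1-byte char #3 = 75.
Offset 7: leading byte 0xE1 = 11100001 → 3-byte char #4 = E1 84 8A.
Offset 10: leading byte 0xE6 = 11100110 → 3-byte char #5 = E6 8C B3.
Offset 13: leading byte 0xF3 = 11110011 → 4-byte char #6 = F3 9C 96 8B.
Offset 17: leading byte 0xE2 = 11100010 → 3-byte char #7 = E2 94 A8.
Offset 20: leading byte 0xF2 = 11110010 → 4-byte char #8 = F2 B5 A8 AC.
Offset 24: leading byte 0xE0 = 11100000 → 3-byte char #9 = E0 B8 B2.
Offset 27: leading byte 0xF1 = 11110001 → 4-byte char #10 = F1 B4 AE 9F.
Offset 31: leading byte 0xD0 = 11010000 → 2-byte char #11 = D0 B4.
Leading byte 0xD0 = 11010000 matches 110xxxxx → 2-byte sequence.
Byte 1: 0xD0 = 11010000, payload 10000 (5 bits).
Byte 2: 0xB4 = 10110100 (10xxxxxx ✓), payload 110100.
Concatenate: 10000110100 = 0x434 (11 bits → U+0434).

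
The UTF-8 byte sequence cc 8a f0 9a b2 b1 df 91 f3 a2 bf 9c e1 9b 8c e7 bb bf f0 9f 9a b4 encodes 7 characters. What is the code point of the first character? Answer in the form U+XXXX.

Offset 0: leading byte 0xCC = 11001100 → 2-byte char #1 = CC 8A.
Leading byte 0xCC = 11001100 matches 110xxxxx → 2-byte sequence.
Byte 1: 0xCC = 11001100, payload 01100 (5 bits).
Byte 2: 0x8A = 10001010 (10xxxxxx ✓), payload 001010.
Concatenate: 01100001010 = 0x30A (11 bits → U+030A).

U+030A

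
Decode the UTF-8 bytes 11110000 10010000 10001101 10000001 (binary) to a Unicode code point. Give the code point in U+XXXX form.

U+10341

Leading byte 0xF0 = 11110000 matches 11110xxx → 4-byte sequence.
Byte 1: 0xF0 = 11110000, payload 000 (3 bits).
Byte 2: 0x90 = 10010000 (10xxxxxx ✓), payload 010000.
Byte 3: 0x8D = 10001101 (10xxxxxx ✓), payload 001101.
Byte 4: 0x81 = 10000001 (10xxxxxx ✓), payload 000001.
Concatenate: 000010000001101000001 = 0x10341 (21 bits → U+10341).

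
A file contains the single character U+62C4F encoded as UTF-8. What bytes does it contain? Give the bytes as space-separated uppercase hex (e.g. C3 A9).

F1 A2 B1 8F

U+62C4F = 0x62C4F = 404559 decimal. In range U+10000–U+10FFFF → 4-byte form: 11110xxx 10xxxxxx 10xxxxxx 10xxxxxx.
Binary (21 bits): 001100010110001001111.
Split 3+6+6+6: 001 | 100010 | 110001 | 001111.
Byte 1: 11110001 = 0xF1.
Byte 2: 10100010 = 0xA2.
Byte 3: 10110001 = 0xB1.
Byte 4: 10001111 = 0x8F.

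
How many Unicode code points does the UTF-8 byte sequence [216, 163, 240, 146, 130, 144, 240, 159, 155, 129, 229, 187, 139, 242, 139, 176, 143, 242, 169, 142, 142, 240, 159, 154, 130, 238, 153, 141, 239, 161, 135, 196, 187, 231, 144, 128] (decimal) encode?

Byte at offset 0: 0xD8 = 11011000 → 2-byte char (#1). Advance 2.
Byte at offset 2: 0xF0 = 11110000 → 4-byte char (#2). Advance 4.
Byte at offset 6: 0xF0 = 11110000 → 4-byte char (#3). Advance 4.
Byte at offset 10: 0xE5 = 11100101 → 3-byte char (#4). Advance 3.
Byte at offset 13: 0xF2 = 11110010 → 4-byte char (#5). Advance 4.
Byte at offset 17: 0xF2 = 11110010 → 4-byte char (#6). Advance 4.
Byte at offset 21: 0xF0 = 11110000 → 4-byte char (#7). Advance 4.
Byte at offset 25: 0xEE = 11101110 → 3-byte char (#8). Advance 3.
Byte at offset 28: 0xEF = 11101111 → 3-byte char (#9). Advance 3.
Byte at offset 31: 0xC4 = 11000100 → 2-byte char (#10). Advance 2.
Byte at offset 33: 0xE7 = 11100111 → 3-byte char (#11). Advance 3.
Reached end at offset 36 after 11 code points.

11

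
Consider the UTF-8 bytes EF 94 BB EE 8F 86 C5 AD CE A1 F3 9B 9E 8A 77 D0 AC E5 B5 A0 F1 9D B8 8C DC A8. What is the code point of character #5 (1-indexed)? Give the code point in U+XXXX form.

U+DB78A

Offset 0: leading byte 0xEF = 11101111 → 3-byte char #1 = EF 94 BB.
Offset 3: leading byte 0xEE = 11101110 → 3-byte char #2 = EE 8F 86.
Offset 6: leading byte 0xC5 = 11000101 → 2-byte char #3 = C5 AD.
Offset 8: leading byte 0xCE = 11001110 → 2-byte char #4 = CE A1.
Offset 10: leading byte 0xF3 = 11110011 → 4-byte char #5 = F3 9B 9E 8A.
Leading byte 0xF3 = 11110011 matches 11110xxx → 4-byte sequence.
Byte 1: 0xF3 = 11110011, payload 011 (3 bits).
Byte 2: 0x9B = 10011011 (10xxxxxx ✓), payload 011011.
Byte 3: 0x9E = 10011110 (10xxxxxx ✓), payload 011110.
Byte 4: 0x8A = 10001010 (10xxxxxx ✓), payload 001010.
Concatenate: 011011011011110001010 = 0xDB78A (21 bits → U+DB78A).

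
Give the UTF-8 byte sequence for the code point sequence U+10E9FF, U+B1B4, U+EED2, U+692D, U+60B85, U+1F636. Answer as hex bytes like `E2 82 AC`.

F4 8E A7 BF EB 86 B4 EE BB 92 E6 A4 AD F1 A0 AE 85 F0 9F 98 B6

U+10E9FF: 4-byte form → F4 8E A7 BF.
U+B1B4: 3-byte form → EB 86 B4.
U+EED2: 3-byte form → EE BB 92.
U+692D: 3-byte form → E6 A4 AD.
U+60B85: 4-byte form → F1 A0 AE 85.
U+1F636: 4-byte form → F0 9F 98 B6.
Concatenated (21 bytes): F4 8E A7 BF EB 86 B4 EE BB 92 E6 A4 AD F1 A0 AE 85 F0 9F 98 B6.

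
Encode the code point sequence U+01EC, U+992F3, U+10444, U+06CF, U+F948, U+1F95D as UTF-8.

C7 AC F2 99 8B B3 F0 90 91 84 DB 8F EF A5 88 F0 9F A5 9D

U+01EC: 2-byte form → C7 AC.
U+992F3: 4-byte form → F2 99 8B B3.
U+10444: 4-byte form → F0 90 91 84.
U+06CF: 2-byte form → DB 8F.
U+F948: 3-byte form → EF A5 88.
U+1F95D: 4-byte form → F0 9F A5 9D.
Concatenated (19 bytes): C7 AC F2 99 8B B3 F0 90 91 84 DB 8F EF A5 88 F0 9F A5 9D.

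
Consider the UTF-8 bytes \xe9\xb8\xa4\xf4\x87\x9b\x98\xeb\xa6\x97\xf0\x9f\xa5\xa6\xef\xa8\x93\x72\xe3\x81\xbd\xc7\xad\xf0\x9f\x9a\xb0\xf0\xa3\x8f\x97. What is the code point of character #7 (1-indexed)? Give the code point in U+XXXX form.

U+307D

Offset 0: leading byte 0xE9 = 11101001 → 3-byte char #1 = E9 B8 A4.
Offset 3: leading byte 0xF4 = 11110100 → 4-byte char #2 = F4 87 9B 98.
Offset 7: leading byte 0xEB = 11101011 → 3-byte char #3 = EB A6 97.
Offset 10: leading byte 0xF0 = 11110000 → 4-byte char #4 = F0 9F A5 A6.
Offset 14: leading byte 0xEF = 11101111 → 3-byte char #5 = EF A8 93.
Offset 17: leading byte 0x72 = 01110010 → 1-byte char #6 = 72.
Offset 18: leading byte 0xE3 = 11100011 → 3-byte char #7 = E3 81 BD.
Leading byte 0xE3 = 11100011 matches 1110xxxx → 3-byte sequence.
Byte 1: 0xE3 = 11100011, payload 0011 (4 bits).
Byte 2: 0x81 = 10000001 (10xxxxxx ✓), payload 000001.
Byte 3: 0xBD = 10111101 (10xxxxxx ✓), payload 111101.
Concatenate: 0011000001111101 = 0x307D (16 bits → U+307D).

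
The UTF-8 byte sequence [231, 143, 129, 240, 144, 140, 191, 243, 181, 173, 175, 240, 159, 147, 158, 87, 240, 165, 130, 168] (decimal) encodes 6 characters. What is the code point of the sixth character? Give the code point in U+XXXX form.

U+250A8

Offset 0: leading byte 0xE7 = 11100111 → 3-byte char #1 = E7 8F 81.
Offset 3: leading byte 0xF0 = 11110000 → 4-byte char #2 = F0 90 8C BF.
Offset 7: leading byte 0xF3 = 11110011 → 4-byte char #3 = F3 B5 AD AF.
Offset 11: leading byte 0xF0 = 11110000 → 4-byte char #4 = F0 9F 93 9E.
Offset 15: leading byte 0x57 = 01010111 → 1-byte char #5 = 57.
Offset 16: leading byte 0xF0 = 11110000 → 4-byte char #6 = F0 A5 82 A8.
Leading byte 0xF0 = 11110000 matches 11110xxx → 4-byte sequence.
Byte 1: 0xF0 = 11110000, payload 000 (3 bits).
Byte 2: 0xA5 = 10100101 (10xxxxxx ✓), payload 100101.
Byte 3: 0x82 = 10000010 (10xxxxxx ✓), payload 000010.
Byte 4: 0xA8 = 10101000 (10xxxxxx ✓), payload 101000.
Concatenate: 000100101000010101000 = 0x250A8 (21 bits → U+250A8).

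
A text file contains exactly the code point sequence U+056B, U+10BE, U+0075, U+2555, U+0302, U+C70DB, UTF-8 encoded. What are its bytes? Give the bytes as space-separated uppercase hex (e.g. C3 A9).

U+056B: 2-byte form → D5 AB.
U+10BE: 3-byte form → E1 82 BE.
U+0075: 1-byte form → 75.
U+2555: 3-byte form → E2 95 95.
U+0302: 2-byte form → CC 82.
U+C70DB: 4-byte form → F3 87 83 9B.
Concatenated (15 bytes): D5 AB E1 82 BE 75 E2 95 95 CC 82 F3 87 83 9B.

D5 AB E1 82 BE 75 E2 95 95 CC 82 F3 87 83 9B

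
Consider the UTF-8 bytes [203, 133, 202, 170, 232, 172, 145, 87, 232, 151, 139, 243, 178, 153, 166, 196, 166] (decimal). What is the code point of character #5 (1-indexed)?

U+85CB

Offset 0: leading byte 0xCB = 11001011 → 2-byte char #1 = CB 85.
Offset 2: leading byte 0xCA = 11001010 → 2-byte char #2 = CA AA.
Offset 4: leading byte 0xE8 = 11101000 → 3-byte char #3 = E8 AC 91.
Offset 7: leading byte 0x57 = 01010111 → 1-byte char #4 = 57.
Offset 8: leading byte 0xE8 = 11101000 → 3-byte char #5 = E8 97 8B.
Leading byte 0xE8 = 11101000 matches 1110xxxx → 3-byte sequence.
Byte 1: 0xE8 = 11101000, payload 1000 (4 bits).
Byte 2: 0x97 = 10010111 (10xxxxxx ✓), payload 010111.
Byte 3: 0x8B = 10001011 (10xxxxxx ✓), payload 001011.
Concatenate: 1000010111001011 = 0x85CB (16 bits → U+85CB).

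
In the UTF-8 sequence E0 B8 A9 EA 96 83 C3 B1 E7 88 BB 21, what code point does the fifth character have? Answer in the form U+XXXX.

U+0021

Offset 0: leading byte 0xE0 = 11100000 → 3-byte char #1 = E0 B8 A9.
Offset 3: leading byte 0xEA = 11101010 → 3-byte char #2 = EA 96 83.
Offset 6: leading byte 0xC3 = 11000011 → 2-byte char #3 = C3 B1.
Offset 8: leading byte 0xE7 = 11100111 → 3-byte char #4 = E7 88 BB.
Offset 11: leading byte 0x21 = 00100001 → 1-byte char #5 = 21.
Leading byte 0x21 = 00100001 matches 0xxxxxxx → 1-byte sequence.
Byte 1: 0x21 = 00100001, payload 0100001 (7 bits).
Concatenate: 0100001 = 0x21 (7 bits → U+0021).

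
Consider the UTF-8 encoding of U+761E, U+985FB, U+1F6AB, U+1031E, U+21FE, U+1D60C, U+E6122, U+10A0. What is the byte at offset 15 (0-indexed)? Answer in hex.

0xE2

U+761E → 3-byte form E7 98 9E at offsets 0–2.
U+985FB → 4-byte form F2 98 97 BB at offsets 3–6.
U+1F6AB → 4-byte form F0 9F 9A AB at offsets 7–10.
U+1031E → 4-byte form F0 90 8C 9E at offsets 11–14.
U+21FE → 3-byte form E2 87 BE at offsets 15–17.
Offset 15 falls in char 5's range; it's byte 1 of E2 87 BE = 0xE2.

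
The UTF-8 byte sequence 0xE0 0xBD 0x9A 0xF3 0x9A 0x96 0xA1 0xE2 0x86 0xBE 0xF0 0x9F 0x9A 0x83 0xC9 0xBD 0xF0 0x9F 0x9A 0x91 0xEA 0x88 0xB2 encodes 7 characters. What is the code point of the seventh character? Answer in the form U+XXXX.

Offset 0: leading byte 0xE0 = 11100000 → 3-byte char #1 = E0 BD 9A.
Offset 3: leading byte 0xF3 = 11110011 → 4-byte char #2 = F3 9A 96 A1.
Offset 7: leading byte 0xE2 = 11100010 → 3-byte char #3 = E2 86 BE.
Offset 10: leading byte 0xF0 = 11110000 → 4-byte char #4 = F0 9F 9A 83.
Offset 14: leading byte 0xC9 = 11001001 → 2-byte char #5 = C9 BD.
Offset 16: leading byte 0xF0 = 11110000 → 4-byte char #6 = F0 9F 9A 91.
Offset 20: leading byte 0xEA = 11101010 → 3-byte char #7 = EA 88 B2.
Leading byte 0xEA = 11101010 matches 1110xxxx → 3-byte sequence.
Byte 1: 0xEA = 11101010, payload 1010 (4 bits).
Byte 2: 0x88 = 10001000 (10xxxxxx ✓), payload 001000.
Byte 3: 0xB2 = 10110010 (10xxxxxx ✓), payload 110010.
Concatenate: 1010001000110010 = 0xA232 (16 bits → U+A232).

U+A232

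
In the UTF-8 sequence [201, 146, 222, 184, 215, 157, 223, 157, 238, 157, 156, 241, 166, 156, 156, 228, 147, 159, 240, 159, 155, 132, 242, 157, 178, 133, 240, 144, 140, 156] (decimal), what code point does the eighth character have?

Offset 0: leading byte 0xC9 = 11001001 → 2-byte char #1 = C9 92.
Offset 2: leading byte 0xDE = 11011110 → 2-byte char #2 = DE B8.
Offset 4: leading byte 0xD7 = 11010111 → 2-byte char #3 = D7 9D.
Offset 6: leading byte 0xDF = 11011111 → 2-byte char #4 = DF 9D.
Offset 8: leading byte 0xEE = 11101110 → 3-byte char #5 = EE 9D 9C.
Offset 11: leading byte 0xF1 = 11110001 → 4-byte char #6 = F1 A6 9C 9C.
Offset 15: leading byte 0xE4 = 11100100 → 3-byte char #7 = E4 93 9F.
Offset 18: leading byte 0xF0 = 11110000 → 4-byte char #8 = F0 9F 9B 84.
Leading byte 0xF0 = 11110000 matches 11110xxx → 4-byte sequence.
Byte 1: 0xF0 = 11110000, payload 000 (3 bits).
Byte 2: 0x9F = 10011111 (10xxxxxx ✓), payload 011111.
Byte 3: 0x9B = 10011011 (10xxxxxx ✓), payload 011011.
Byte 4: 0x84 = 10000100 (10xxxxxx ✓), payload 000100.
Concatenate: 000011111011011000100 = 0x1F6C4 (21 bits → U+1F6C4).

U+1F6C4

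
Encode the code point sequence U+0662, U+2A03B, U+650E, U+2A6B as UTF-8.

U+0662: 2-byte form → D9 A2.
U+2A03B: 4-byte form → F0 AA 80 BB.
U+650E: 3-byte form → E6 94 8E.
U+2A6B: 3-byte form → E2 A9 AB.
Concatenated (12 bytes): D9 A2 F0 AA 80 BB E6 94 8E E2 A9 AB.

D9 A2 F0 AA 80 BB E6 94 8E E2 A9 AB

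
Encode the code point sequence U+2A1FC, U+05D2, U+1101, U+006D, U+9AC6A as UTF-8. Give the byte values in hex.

F0 AA 87 BC D7 92 E1 84 81 6D F2 9A B1 AA

U+2A1FC: 4-byte form → F0 AA 87 BC.
U+05D2: 2-byte form → D7 92.
U+1101: 3-byte form → E1 84 81.
U+006D: 1-byte form → 6D.
U+9AC6A: 4-byte form → F2 9A B1 AA.
Concatenated (14 bytes): F0 AA 87 BC D7 92 E1 84 81 6D F2 9A B1 AA.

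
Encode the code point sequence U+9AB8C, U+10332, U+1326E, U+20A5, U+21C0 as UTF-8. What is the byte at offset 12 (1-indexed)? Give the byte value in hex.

0xAE

1-indexed offset 12 is 0-indexed offset 11.
U+9AB8C → 4-byte form F2 9A AE 8C at offsets 0–3.
U+10332 → 4-byte form F0 90 8C B2 at offsets 4–7.
U+1326E → 4-byte form F0 93 89 AE at offsets 8–11.
Offset 11 falls in char 3's range; it's byte 4 of F0 93 89 AE = 0xAE.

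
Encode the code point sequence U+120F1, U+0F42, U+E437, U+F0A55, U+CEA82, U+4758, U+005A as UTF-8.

U+120F1: 4-byte form → F0 92 83 B1.
U+0F42: 3-byte form → E0 BD 82.
U+E437: 3-byte form → EE 90 B7.
U+F0A55: 4-byte form → F3 B0 A9 95.
U+CEA82: 4-byte form → F3 8E AA 82.
U+4758: 3-byte form → E4 9D 98.
U+005A: 1-byte form → 5A.
Concatenated (22 bytes): F0 92 83 B1 E0 BD 82 EE 90 B7 F3 B0 A9 95 F3 8E AA 82 E4 9D 98 5A.

F0 92 83 B1 E0 BD 82 EE 90 B7 F3 B0 A9 95 F3 8E AA 82 E4 9D 98 5A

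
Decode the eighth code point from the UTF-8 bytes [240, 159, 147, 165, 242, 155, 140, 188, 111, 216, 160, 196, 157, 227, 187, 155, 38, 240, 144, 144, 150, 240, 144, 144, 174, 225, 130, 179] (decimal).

Offset 0: leading byte 0xF0 = 11110000 → 4-byte char #1 = F0 9F 93 A5.
Offset 4: leading byte 0xF2 = 11110010 → 4-byte char #2 = F2 9B 8C BC.
Offset 8: leading byte 0x6F = 01101111 → 1-byte char #3 = 6F.
Offset 9: leading byte 0xD8 = 11011000 → 2-byte char #4 = D8 A0.
Offset 11: leading byte 0xC4 = 11000100 → 2-byte char #5 = C4 9D.
Offset 13: leading byte 0xE3 = 11100011 → 3-byte char #6 = E3 BB 9B.
Offset 16: leading byte 0x26 = 00100110 → 1-byte char #7 = 26.
Offset 17: leading byte 0xF0 = 11110000 → 4-byte char #8 = F0 90 90 96.
Leading byte 0xF0 = 11110000 matches 11110xxx → 4-byte sequence.
Byte 1: 0xF0 = 11110000, payload 000 (3 bits).
Byte 2: 0x90 = 10010000 (10xxxxxx ✓), payload 010000.
Byte 3: 0x90 = 10010000 (10xxxxxx ✓), payload 010000.
Byte 4: 0x96 = 10010110 (10xxxxxx ✓), payload 010110.
Concatenate: 000010000010000010110 = 0x10416 (21 bits → U+10416).

U+10416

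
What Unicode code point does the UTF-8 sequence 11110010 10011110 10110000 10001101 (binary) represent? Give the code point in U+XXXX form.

U+9EC0D

Leading byte 0xF2 = 11110010 matches 11110xxx → 4-byte sequence.
Byte 1: 0xF2 = 11110010, payload 010 (3 bits).
Byte 2: 0x9E = 10011110 (10xxxxxx ✓), payload 011110.
Byte 3: 0xB0 = 10110000 (10xxxxxx ✓), payload 110000.
Byte 4: 0x8D = 10001101 (10xxxxxx ✓), payload 001101.
Concatenate: 010011110110000001101 = 0x9EC0D (21 bits → U+9EC0D).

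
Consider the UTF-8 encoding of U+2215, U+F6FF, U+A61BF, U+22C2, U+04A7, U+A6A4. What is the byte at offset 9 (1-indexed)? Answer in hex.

0x86

1-indexed offset 9 is 0-indexed offset 8.
U+2215 → 3-byte form E2 88 95 at offsets 0–2.
U+F6FF → 3-byte form EF 9B BF at offsets 3–5.
U+A61BF → 4-byte form F2 A6 86 BF at offsets 6–9.
Offset 8 falls in char 3's range; it's byte 3 of F2 A6 86 BF = 0x86.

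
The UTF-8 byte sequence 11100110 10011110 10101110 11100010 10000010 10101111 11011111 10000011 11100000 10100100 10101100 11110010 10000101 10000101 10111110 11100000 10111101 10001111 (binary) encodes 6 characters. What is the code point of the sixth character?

Offset 0: leading byte 0xE6 = 11100110 → 3-byte char #1 = E6 9E AE.
Offset 3: leading byte 0xE2 = 11100010 → 3-byte char #2 = E2 82 AF.
Offset 6: leading byte 0xDF = 11011111 → 2-byte char #3 = DF 83.
Offset 8: leading byte 0xE0 = 11100000 → 3-byte char #4 = E0 A4 AC.
Offset 11: leading byte 0xF2 = 11110010 → 4-byte char #5 = F2 85 85 BE.
Offset 15: leading byte 0xE0 = 11100000 → 3-byte char #6 = E0 BD 8F.
Leading byte 0xE0 = 11100000 matches 1110xxxx → 3-byte sequence.
Byte 1: 0xE0 = 11100000, payload 0000 (4 bits).
Byte 2: 0xBD = 10111101 (10xxxxxx ✓), payload 111101.
Byte 3: 0x8F = 10001111 (10xxxxxx ✓), payload 001111.
Concatenate: 0000111101001111 = 0xF4F (16 bits → U+0F4F).

U+0F4F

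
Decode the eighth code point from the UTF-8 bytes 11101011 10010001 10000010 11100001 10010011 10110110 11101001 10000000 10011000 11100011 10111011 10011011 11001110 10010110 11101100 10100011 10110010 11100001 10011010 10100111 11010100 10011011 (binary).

U+051B

Offset 0: leading byte 0xEB = 11101011 → 3-byte char #1 = EB 91 82.
Offset 3: leading byte 0xE1 = 11100001 → 3-byte char #2 = E1 93 B6.
Offset 6: leading byte 0xE9 = 11101001 → 3-byte char #3 = E9 80 98.
Offset 9: leading byte 0xE3 = 11100011 → 3-byte char #4 = E3 BB 9B.
Offset 12: leading byte 0xCE = 11001110 → 2-byte char #5 = CE 96.
Offset 14: leading byte 0xEC = 11101100 → 3-byte char #6 = EC A3 B2.
Offset 17: leading byte 0xE1 = 11100001 → 3-byte char #7 = E1 9A A7.
Offset 20: leading byte 0xD4 = 11010100 → 2-byte char #8 = D4 9B.
Leading byte 0xD4 = 11010100 matches 110xxxxx → 2-byte sequence.
Byte 1: 0xD4 = 11010100, payload 10100 (5 bits).
Byte 2: 0x9B = 10011011 (10xxxxxx ✓), payload 011011.
Concatenate: 10100011011 = 0x51B (11 bits → U+051B).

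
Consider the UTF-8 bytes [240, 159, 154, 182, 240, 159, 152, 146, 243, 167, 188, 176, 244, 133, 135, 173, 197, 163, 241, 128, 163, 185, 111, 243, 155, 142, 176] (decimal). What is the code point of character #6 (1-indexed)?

U+408F9

Offset 0: leading byte 0xF0 = 11110000 → 4-byte char #1 = F0 9F 9A B6.
Offset 4: leading byte 0xF0 = 11110000 → 4-byte char #2 = F0 9F 98 92.
Offset 8: leading byte 0xF3 = 11110011 → 4-byte char #3 = F3 A7 BC B0.
Offset 12: leading byte 0xF4 = 11110100 → 4-byte char #4 = F4 85 87 AD.
Offset 16: leading byte 0xC5 = 11000101 → 2-byte char #5 = C5 A3.
Offset 18: leading byte 0xF1 = 11110001 → 4-byte char #6 = F1 80 A3 B9.
Leading byte 0xF1 = 11110001 matches 11110xxx → 4-byte sequence.
Byte 1: 0xF1 = 11110001, payload 001 (3 bits).
Byte 2: 0x80 = 10000000 (10xxxxxx ✓), payload 000000.
Byte 3: 0xA3 = 10100011 (10xxxxxx ✓), payload 100011.
Byte 4: 0xB9 = 10111001 (10xxxxxx ✓), payload 111001.
Concatenate: 001000000100011111001 = 0x408F9 (21 bits → U+408F9).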